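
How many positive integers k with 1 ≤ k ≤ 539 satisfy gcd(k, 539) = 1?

Prime factorization: 539 = 7^2 × 11.
φ(539) = 539 · (1 − 1/7) · (1 − 1/11)
       = 539 · 60/77 = 420.

420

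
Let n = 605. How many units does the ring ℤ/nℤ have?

440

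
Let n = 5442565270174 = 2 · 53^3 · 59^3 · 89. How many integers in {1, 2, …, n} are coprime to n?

φ(2) = 2 − 1 = 1.
φ(53^3) = 53^2·(53−1) = 2809·52 = 146068.
φ(59^3) = 59^3 − 59^2 = 205379 − 3481 = 201898.
φ(89) = 89 − 1 = 88.
φ(5442565270174) = 1 × 146068 × 201898 × 88 = 2595193661632.

2595193661632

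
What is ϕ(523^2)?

φ(273529) = 273529 · (1 − 1/523)
       = 273529 · 522/523 = 273006.

273006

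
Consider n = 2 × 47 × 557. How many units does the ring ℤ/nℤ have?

25576

φ(2) = 2 − 1 = 1.
φ(47) = 47 − 1 = 46.
φ(557) = 557 − 1 = 556.
Multiply: 1 · 46 · 556 = 25576.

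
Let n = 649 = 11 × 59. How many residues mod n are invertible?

φ(11) = 11 − 1 = 10.
φ(59) = 59 − 1 = 58.
Since φ is multiplicative, φ(649) = 10 · 58 = 580.

580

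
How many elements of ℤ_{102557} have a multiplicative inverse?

First factor: 102557 = 7^3 * 13 * 23.
φ(102557) = 102557 · (1 − 1/7) · (1 − 1/13) · (1 − 1/23)
       = 102557 · 1584/2093 = 77616.

77616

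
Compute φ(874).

First factor: 874 = 2 · 19 · 23.
φ(874) = 874 · (1 − 1/2) · (1 − 1/19) · (1 − 1/23)
       = 874 · 396/874 = 396.

396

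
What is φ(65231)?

Prime factorization: 65231 = 37 · 41 · 43.
φ(37) = 37 − 1 = 36.
φ(41) = 41 − 1 = 40.
φ(43) = 43 − 1 = 42.
Multiply: 36 · 40 · 42 = 60480.

60480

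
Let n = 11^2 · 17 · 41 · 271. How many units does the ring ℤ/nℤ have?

19008000

φ(11^2) = 11^1·(11−1) = 11·10 = 110.
φ(17) = 17 − 1 = 16.
φ(41) = 41 − 1 = 40.
φ(271) = 271 − 1 = 270.
Multiply: 110 · 16 · 40 · 270 = 19008000.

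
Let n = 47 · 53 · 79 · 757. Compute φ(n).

φ(148969273) = 148969273 · (1 − 1/47) · (1 − 1/53) · (1 − 1/79) · (1 − 1/757)
       = 148969273 · 141051456/148969273 = 141051456.

141051456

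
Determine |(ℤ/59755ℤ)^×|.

41472

Prime factorization: 59755 = 5 · 17 · 19 · 37.
φ(59755) = 59755 · (1 − 1/5) · (1 − 1/17) · (1 − 1/19) · (1 − 1/37)
       = 59755 · 41472/59755 = 41472.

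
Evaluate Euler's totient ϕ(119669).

119669 = 11^2 × 23 × 43.
φ(119669) = 119669 · (1 − 1/11) · (1 − 1/23) · (1 − 1/43)
       = 119669 · 9240/10879 = 101640.

101640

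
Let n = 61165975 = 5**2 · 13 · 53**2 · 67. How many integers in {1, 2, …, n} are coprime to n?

φ(61165975) = 61165975 · (1 − 1/5) · (1 − 1/13) · (1 − 1/53) · (1 − 1/67)
       = 61165975 · 164736/230815 = 43655040.

43655040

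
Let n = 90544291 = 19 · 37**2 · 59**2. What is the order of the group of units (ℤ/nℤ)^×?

82045872

φ(19) = 19 − 1 = 18.
φ(37^2) = 37^1·(37−1) = 37·36 = 1332.
φ(59^2) = 59^1·(59−1) = 59·58 = 3422.
φ(90544291) = 18 × 1332 × 3422 = 82045872.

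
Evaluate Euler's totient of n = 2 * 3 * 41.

80

φ(246) = 246 · (1 − 1/2) · (1 − 1/3) · (1 − 1/41)
       = 246 · 80/246 = 80.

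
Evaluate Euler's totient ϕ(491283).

269568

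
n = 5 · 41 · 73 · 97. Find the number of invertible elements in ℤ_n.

1105920

φ(5) = 5 − 1 = 4.
φ(41) = 41 − 1 = 40.
φ(73) = 73 − 1 = 72.
φ(97) = 97 − 1 = 96.
φ(1451605) = 4 × 40 × 72 × 96 = 1105920.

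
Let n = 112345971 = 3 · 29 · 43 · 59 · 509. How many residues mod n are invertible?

69299328

φ(112345971) = 112345971 · (1 − 1/3) · (1 − 1/29) · (1 − 1/43) · (1 − 1/59) · (1 − 1/509)
       = 112345971 · 69299328/112345971 = 69299328.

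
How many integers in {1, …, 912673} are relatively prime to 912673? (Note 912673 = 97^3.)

φ(97^3) = 97^3 − 97^2 = 912673 − 9409 = 903264.

903264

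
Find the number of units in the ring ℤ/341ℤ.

300

First factor: 341 = 11 · 31.
φ(11) = 11 − 1 = 10.
φ(31) = 31 − 1 = 30.
φ(341) = 10 × 30 = 300.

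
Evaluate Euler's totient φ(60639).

35840

60639 = 3 · 17 · 29 · 41.
φ(3) = 3 − 1 = 2.
φ(17) = 17 − 1 = 16.
φ(29) = 29 − 1 = 28.
φ(41) = 41 − 1 = 40.
Since φ is multiplicative, φ(60639) = 2 · 16 · 28 · 40 = 35840.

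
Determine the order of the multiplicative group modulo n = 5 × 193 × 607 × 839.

390011904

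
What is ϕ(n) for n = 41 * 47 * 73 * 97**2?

1233653760

φ(41) = 41 − 1 = 40.
φ(47) = 47 − 1 = 46.
φ(73) = 73 − 1 = 72.
φ(97^2) = 97^1·(97−1) = 97·96 = 9312.
Since φ is multiplicative, φ(1323573439) = 40 · 46 · 72 · 9312 = 1233653760.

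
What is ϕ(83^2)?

6806

φ(83^2) = 83^1·(83−1) = 83·82 = 6806.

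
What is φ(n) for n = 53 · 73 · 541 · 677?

1366709760

φ(1417048333) = 1417048333 · (1 − 1/53) · (1 − 1/73) · (1 − 1/541) · (1 − 1/677)
       = 1417048333 · 1366709760/1417048333 = 1366709760.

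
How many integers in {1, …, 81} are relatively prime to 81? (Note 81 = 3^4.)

54

φ(3^4) = 3^3·(3−1) = 27·2 = 54.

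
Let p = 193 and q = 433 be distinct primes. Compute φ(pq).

φ(n) = (p − 1)(q − 1) = (193−1)(433−1) = 192·432 = 82944.

82944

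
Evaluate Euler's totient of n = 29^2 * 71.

56840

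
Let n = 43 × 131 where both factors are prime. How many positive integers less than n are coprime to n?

φ(pq) = (p−1)(q−1) = 42 · 130 = 5460.

5460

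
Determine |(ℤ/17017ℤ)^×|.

11520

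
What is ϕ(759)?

759 = 3 · 11 · 23.
φ(3) = 3 − 1 = 2.
φ(11) = 11 − 1 = 10.
φ(23) = 23 − 1 = 22.
φ(759) = 2 × 10 × 22 = 440.

440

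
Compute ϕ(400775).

281600

Prime factorization: 400775 = 5^2 * 17 * 23 * 41.
φ(400775) = 400775 · (1 − 1/5) · (1 − 1/17) · (1 − 1/23) · (1 − 1/41)
       = 400775 · 56320/80155 = 281600.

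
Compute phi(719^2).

φ(516961) = 516961 · (1 − 1/719)
       = 516961 · 718/719 = 516242.

516242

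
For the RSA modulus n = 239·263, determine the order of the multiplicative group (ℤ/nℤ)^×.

62356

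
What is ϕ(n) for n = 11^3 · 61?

72600

φ(81191) = 81191 · (1 − 1/11) · (1 − 1/61)
       = 81191 · 600/671 = 72600.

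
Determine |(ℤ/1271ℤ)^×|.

Factor 1271: 1271 = 31 * 41.
φ(1271) = 1271 · (1 − 1/31) · (1 − 1/41)
       = 1271 · 1200/1271 = 1200.

1200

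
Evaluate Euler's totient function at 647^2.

φ(647^2) = 647^2 − 647^1 = 418609 − 647 = 417962.

417962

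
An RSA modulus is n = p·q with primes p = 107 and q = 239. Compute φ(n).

25228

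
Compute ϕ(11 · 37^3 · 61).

φ(11) = 11 − 1 = 10.
φ(37^3) = 37^2·(37−1) = 1369·36 = 49284.
φ(61) = 61 − 1 = 60.
Multiply: 10 · 49284 · 60 = 29570400.

29570400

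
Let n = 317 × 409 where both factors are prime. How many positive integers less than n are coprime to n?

128928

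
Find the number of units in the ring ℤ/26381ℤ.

Factor 26381: 26381 = 23 × 31 × 37.
φ(26381) = 26381 · (1 − 1/23) · (1 − 1/31) · (1 − 1/37)
       = 26381 · 23760/26381 = 23760.

23760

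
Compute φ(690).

First factor: 690 = 2 · 3 · 5 · 23.
φ(690) = 690 · (1 − 1/2) · (1 − 1/3) · (1 − 1/5) · (1 − 1/23)
       = 690 · 176/690 = 176.

176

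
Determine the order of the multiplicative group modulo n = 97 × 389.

φ(37733) = 37733 · (1 − 1/97) · (1 − 1/389)
       = 37733 · 37248/37733 = 37248.

37248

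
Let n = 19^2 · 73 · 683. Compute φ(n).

16793568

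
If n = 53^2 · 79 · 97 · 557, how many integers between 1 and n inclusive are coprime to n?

φ(53^2) = 53^1·(53−1) = 53·52 = 2756.
φ(79) = 79 − 1 = 78.
φ(97) = 97 − 1 = 96.
φ(557) = 557 − 1 = 556.
φ(11989629419) = 2756 × 78 × 96 × 556 = 11474131968.

11474131968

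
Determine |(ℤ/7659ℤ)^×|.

4752

7659 = 3^2 × 23 × 37.
φ(7659) = 7659 · (1 − 1/3) · (1 − 1/23) · (1 − 1/37)
       = 7659 · 1584/2553 = 4752.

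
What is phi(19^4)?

123462

φ(19^4) = 19^3·(19−1) = 6859·18 = 123462.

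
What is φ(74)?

36

74 = 2 × 37.
φ(2) = 2 − 1 = 1.
φ(37) = 37 − 1 = 36.
Multiply: 1 · 36 = 36.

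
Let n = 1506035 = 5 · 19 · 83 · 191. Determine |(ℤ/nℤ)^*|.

1121760

φ(5) = 5 − 1 = 4.
φ(19) = 19 − 1 = 18.
φ(83) = 83 − 1 = 82.
φ(191) = 191 − 1 = 190.
φ(1506035) = 4 × 18 × 82 × 190 = 1121760.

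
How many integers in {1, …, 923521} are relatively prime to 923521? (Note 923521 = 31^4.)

893730

φ(31^4) = 31^3·(31−1) = 29791·30 = 893730.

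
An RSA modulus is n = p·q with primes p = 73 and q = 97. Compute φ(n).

6912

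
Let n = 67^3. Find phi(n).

296274

φ(67^3) = 67^2·(67−1) = 4489·66 = 296274.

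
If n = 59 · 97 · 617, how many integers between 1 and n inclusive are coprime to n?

3429888

φ(59) = 59 − 1 = 58.
φ(97) = 97 − 1 = 96.
φ(617) = 617 − 1 = 616.
φ(3531091) = 58 × 96 × 616 = 3429888.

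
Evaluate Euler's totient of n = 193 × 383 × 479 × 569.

19913189376

φ(20146697369) = 20146697369 · (1 − 1/193) · (1 − 1/383) · (1 − 1/479) · (1 − 1/569)
       = 20146697369 · 19913189376/20146697369 = 19913189376.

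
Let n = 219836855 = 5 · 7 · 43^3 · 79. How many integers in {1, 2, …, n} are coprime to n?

145375776

φ(5) = 5 − 1 = 4.
φ(7) = 7 − 1 = 6.
φ(43^3) = 43^2·(43−1) = 1849·42 = 77658.
φ(79) = 79 − 1 = 78.
Since φ is multiplicative, φ(219836855) = 4 · 6 · 77658 · 78 = 145375776.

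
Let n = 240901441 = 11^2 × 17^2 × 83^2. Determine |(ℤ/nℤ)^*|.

203635520

φ(11^2) = 11^1·(11−1) = 11·10 = 110.
φ(17^2) = 17^2 − 17^1 = 289 − 17 = 272.
φ(83^2) = 83^2 − 83^1 = 6889 − 83 = 6806.
φ(240901441) = 110 × 272 × 6806 = 203635520.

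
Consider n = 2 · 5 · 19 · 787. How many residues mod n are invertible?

φ(149530) = 149530 · (1 − 1/2) · (1 − 1/5) · (1 − 1/19) · (1 − 1/787)
       = 149530 · 56592/149530 = 56592.

56592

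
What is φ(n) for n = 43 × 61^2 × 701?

φ(43) = 43 − 1 = 42.
φ(61^2) = 61^2 − 61^1 = 3721 − 61 = 3660.
φ(701) = 701 − 1 = 700.
Multiply: 42 · 3660 · 700 = 107604000.

107604000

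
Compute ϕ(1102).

First factor: 1102 = 2 * 19 * 29.
φ(1102) = 1102 · (1 − 1/2) · (1 − 1/19) · (1 − 1/29)
       = 1102 · 504/1102 = 504.

504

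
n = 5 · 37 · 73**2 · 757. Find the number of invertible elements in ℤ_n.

572189184

φ(746299805) = 746299805 · (1 − 1/5) · (1 − 1/37) · (1 − 1/73) · (1 − 1/757)
       = 746299805 · 7838208/10223285 = 572189184.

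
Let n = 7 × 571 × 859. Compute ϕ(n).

2934360

φ(3433423) = 3433423 · (1 − 1/7) · (1 − 1/571) · (1 − 1/859)
       = 3433423 · 2934360/3433423 = 2934360.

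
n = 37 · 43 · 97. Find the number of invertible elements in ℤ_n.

145152

φ(154327) = 154327 · (1 − 1/37) · (1 − 1/43) · (1 − 1/97)
       = 154327 · 145152/154327 = 145152.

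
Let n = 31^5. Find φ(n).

φ(28629151) = 28629151 · (1 − 1/31)
       = 28629151 · 30/31 = 27705630.

27705630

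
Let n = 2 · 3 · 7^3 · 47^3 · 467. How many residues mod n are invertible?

27843048912

φ(2) = 2 − 1 = 1.
φ(3) = 3 − 1 = 2.
φ(7^3) = 7^3 − 7^2 = 343 − 49 = 294.
φ(47^3) = 47^2·(47−1) = 2209·46 = 101614.
φ(467) = 467 − 1 = 466.
Multiply: 1 · 2 · 294 · 101614 · 466 = 27843048912.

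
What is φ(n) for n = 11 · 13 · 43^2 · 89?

19071360

φ(23532223) = 23532223 · (1 − 1/11) · (1 − 1/13) · (1 − 1/43) · (1 − 1/89)
       = 23532223 · 443520/547261 = 19071360.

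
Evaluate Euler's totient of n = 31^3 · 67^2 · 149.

18867966480

φ(19926038051) = 19926038051 · (1 − 1/31) · (1 − 1/67) · (1 − 1/149)
       = 19926038051 · 293040/309473 = 18867966480.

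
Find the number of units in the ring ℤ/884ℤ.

384

884 = 2^2 · 13 · 17.
φ(2^2) = 2^1·(2−1) = 2·1 = 2.
φ(13) = 13 − 1 = 12.
φ(17) = 17 − 1 = 16.
φ(884) = 2 × 12 × 16 = 384.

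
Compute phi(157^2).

φ(24649) = 24649 · (1 − 1/157)
       = 24649 · 156/157 = 24492.

24492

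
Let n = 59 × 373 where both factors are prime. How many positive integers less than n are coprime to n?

21576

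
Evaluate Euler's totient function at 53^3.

146068

φ(53^3) = 53^2·(53−1) = 2809·52 = 146068.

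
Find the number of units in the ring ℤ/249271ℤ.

249271 = 11 · 17 · 31 · 43.
φ(249271) = 249271 · (1 − 1/11) · (1 − 1/17) · (1 − 1/31) · (1 − 1/43)
       = 249271 · 201600/249271 = 201600.

201600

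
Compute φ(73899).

38016

Prime factorization: 73899 = 3^3 * 7 * 17 * 23.
φ(3^3) = 3^3 − 3^2 = 27 − 9 = 18.
φ(7) = 7 − 1 = 6.
φ(17) = 17 − 1 = 16.
φ(23) = 23 − 1 = 22.
Since φ is multiplicative, φ(73899) = 18 · 6 · 16 · 22 = 38016.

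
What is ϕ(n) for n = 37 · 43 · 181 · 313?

84913920

φ(90134923) = 90134923 · (1 − 1/37) · (1 − 1/43) · (1 − 1/181) · (1 − 1/313)
       = 90134923 · 84913920/90134923 = 84913920.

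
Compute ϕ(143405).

103488

Prime factorization: 143405 = 5 * 23 * 29 * 43.
φ(143405) = 143405 · (1 − 1/5) · (1 − 1/23) · (1 − 1/29) · (1 − 1/43)
       = 143405 · 103488/143405 = 103488.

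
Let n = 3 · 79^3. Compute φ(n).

φ(1479117) = 1479117 · (1 − 1/3) · (1 − 1/79)
       = 1479117 · 156/237 = 973596.

973596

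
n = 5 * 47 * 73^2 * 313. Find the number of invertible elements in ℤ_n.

301736448

φ(391974595) = 391974595 · (1 − 1/5) · (1 − 1/47) · (1 − 1/73) · (1 − 1/313)
       = 391974595 · 4133376/5369515 = 301736448.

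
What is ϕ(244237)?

Prime factorization: 244237 = 7 · 23 · 37 · 41.
φ(244237) = 244237 · (1 − 1/7) · (1 − 1/23) · (1 − 1/37) · (1 − 1/41)
       = 244237 · 190080/244237 = 190080.

190080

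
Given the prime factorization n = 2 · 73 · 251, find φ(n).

18000

φ(2) = 2 − 1 = 1.
φ(73) = 73 − 1 = 72.
φ(251) = 251 − 1 = 250.
φ(36646) = 1 × 72 × 250 = 18000.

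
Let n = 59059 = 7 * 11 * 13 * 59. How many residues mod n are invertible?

41760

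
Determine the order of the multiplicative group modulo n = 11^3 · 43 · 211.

10672200

φ(12076163) = 12076163 · (1 − 1/11) · (1 − 1/43) · (1 − 1/211)
       = 12076163 · 88200/99803 = 10672200.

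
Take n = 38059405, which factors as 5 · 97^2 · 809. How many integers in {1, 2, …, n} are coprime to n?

30096384

φ(5) = 5 − 1 = 4.
φ(97^2) = 97^1·(97−1) = 97·96 = 9312.
φ(809) = 809 − 1 = 808.
φ(38059405) = 4 × 9312 × 808 = 30096384.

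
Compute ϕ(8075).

5760

Prime factorization: 8075 = 5**2 · 17 · 19.
φ(8075) = 8075 · (1 − 1/5) · (1 − 1/17) · (1 − 1/19)
       = 8075 · 1152/1615 = 5760.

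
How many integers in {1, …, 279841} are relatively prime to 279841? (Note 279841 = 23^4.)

267674

φ(279841) = 279841 · (1 − 1/23)
       = 279841 · 22/23 = 267674.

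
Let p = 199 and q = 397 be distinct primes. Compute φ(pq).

78408

φ(pq) = (p−1)(q−1) = 198 · 396 = 78408.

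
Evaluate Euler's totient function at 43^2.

1806

φ(43^2) = 43^2 − 43^1 = 1849 − 43 = 1806.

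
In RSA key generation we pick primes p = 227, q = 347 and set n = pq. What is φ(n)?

φ(pq) = (p−1)(q−1) = 226 · 346 = 78196.

78196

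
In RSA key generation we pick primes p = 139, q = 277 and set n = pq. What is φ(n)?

38088

φ(n) = (p − 1)(q − 1) = (139−1)(277−1) = 138·276 = 38088.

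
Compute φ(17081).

15120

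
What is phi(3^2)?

φ(9) = 9 · (1 − 1/3)
       = 9 · 2/3 = 6.

6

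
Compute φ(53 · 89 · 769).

φ(3627373) = 3627373 · (1 − 1/53) · (1 − 1/89) · (1 − 1/769)
       = 3627373 · 3514368/3627373 = 3514368.

3514368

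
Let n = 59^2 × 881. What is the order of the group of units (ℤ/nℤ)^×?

3011360

φ(3066761) = 3066761 · (1 − 1/59) · (1 − 1/881)
       = 3066761 · 51040/51979 = 3011360.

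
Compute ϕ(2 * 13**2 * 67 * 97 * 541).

533744640

φ(1188394142) = 1188394142 · (1 − 1/2) · (1 − 1/13) · (1 − 1/67) · (1 − 1/97) · (1 − 1/541)
       = 1188394142 · 41057280/91414934 = 533744640.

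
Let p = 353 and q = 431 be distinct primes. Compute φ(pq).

151360

For distinct primes, φ(pq) = (p−1)(q−1) = 352 × 430 = 151360.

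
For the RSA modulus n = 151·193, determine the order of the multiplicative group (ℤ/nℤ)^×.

φ(n) = (p − 1)(q − 1) = (151−1)(193−1) = 150·192 = 28800.

28800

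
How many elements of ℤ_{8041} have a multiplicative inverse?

Prime factorization: 8041 = 11 × 17 × 43.
φ(11) = 11 − 1 = 10.
φ(17) = 17 − 1 = 16.
φ(43) = 43 − 1 = 42.
Multiply: 10 · 16 · 42 = 6720.

6720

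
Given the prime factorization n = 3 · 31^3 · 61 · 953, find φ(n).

3293539200

φ(3) = 3 − 1 = 2.
φ(31^3) = 31^2·(31−1) = 961·30 = 28830.
φ(61) = 61 − 1 = 60.
φ(953) = 953 − 1 = 952.
Since φ is multiplicative, φ(5195520609) = 2 · 28830 · 60 · 952 = 3293539200.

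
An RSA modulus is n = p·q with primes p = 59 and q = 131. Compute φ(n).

7540

For distinct primes, φ(pq) = (p−1)(q−1) = 58 × 130 = 7540.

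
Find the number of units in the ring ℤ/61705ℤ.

40320

Prime factorization: 61705 = 5 · 7 · 41 · 43.
φ(5) = 5 − 1 = 4.
φ(7) = 7 − 1 = 6.
φ(41) = 41 − 1 = 40.
φ(43) = 43 − 1 = 42.
Since φ is multiplicative, φ(61705) = 4 · 6 · 40 · 42 = 40320.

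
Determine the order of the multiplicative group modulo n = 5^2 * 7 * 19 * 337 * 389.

φ(435884225) = 435884225 · (1 − 1/5) · (1 − 1/7) · (1 − 1/19) · (1 − 1/337) · (1 − 1/389)
       = 435884225 · 56318976/87176845 = 281594880.

281594880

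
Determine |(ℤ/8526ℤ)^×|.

2352

First factor: 8526 = 2 * 3 * 7^2 * 29.
φ(2) = 2 − 1 = 1.
φ(3) = 3 − 1 = 2.
φ(7^2) = 7^1·(7−1) = 7·6 = 42.
φ(29) = 29 − 1 = 28.
Multiply: 1 · 2 · 42 · 28 = 2352.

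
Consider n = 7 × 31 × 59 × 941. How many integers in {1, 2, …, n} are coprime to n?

9813600

φ(7) = 7 − 1 = 6.
φ(31) = 31 − 1 = 30.
φ(59) = 59 − 1 = 58.
φ(941) = 941 − 1 = 940.
Multiply: 6 · 30 · 58 · 940 = 9813600.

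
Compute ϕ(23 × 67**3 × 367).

2385598248

φ(23) = 23 − 1 = 22.
φ(67^3) = 67^3 − 67^2 = 300763 − 4489 = 296274.
φ(367) = 367 − 1 = 366.
Since φ is multiplicative, φ(2538740483) = 22 · 296274 · 366 = 2385598248.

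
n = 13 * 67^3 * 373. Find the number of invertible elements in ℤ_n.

1322567136

φ(1458399787) = 1458399787 · (1 − 1/13) · (1 − 1/67) · (1 − 1/373)
       = 1458399787 · 294624/324883 = 1322567136.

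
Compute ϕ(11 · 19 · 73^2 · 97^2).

φ(10479377249) = 10479377249 · (1 − 1/11) · (1 − 1/19) · (1 − 1/73) · (1 − 1/97)
       = 10479377249 · 1244160/1479929 = 8809896960.

8809896960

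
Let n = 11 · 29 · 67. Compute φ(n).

18480

φ(21373) = 21373 · (1 − 1/11) · (1 − 1/29) · (1 − 1/67)
       = 21373 · 18480/21373 = 18480.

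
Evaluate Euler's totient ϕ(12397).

9240

First factor: 12397 = 7**2 · 11 · 23.
φ(7^2) = 7^1·(7−1) = 7·6 = 42.
φ(11) = 11 − 1 = 10.
φ(23) = 23 − 1 = 22.
Since φ is multiplicative, φ(12397) = 42 · 10 · 22 = 9240.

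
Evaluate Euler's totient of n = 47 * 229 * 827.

φ(47) = 47 − 1 = 46.
φ(229) = 229 − 1 = 228.
φ(827) = 827 − 1 = 826.
Multiply: 46 · 228 · 826 = 8663088.

8663088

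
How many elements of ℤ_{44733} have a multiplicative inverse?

25920

44733 = 3 · 13 · 31 · 37.
φ(3) = 3 − 1 = 2.
φ(13) = 13 − 1 = 12.
φ(31) = 31 − 1 = 30.
φ(37) = 37 − 1 = 36.
φ(44733) = 2 × 12 × 30 × 36 = 25920.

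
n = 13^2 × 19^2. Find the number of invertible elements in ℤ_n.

53352

φ(61009) = 61009 · (1 − 1/13) · (1 − 1/19)
       = 61009 · 216/247 = 53352.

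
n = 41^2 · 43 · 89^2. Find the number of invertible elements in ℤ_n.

φ(572553643) = 572553643 · (1 − 1/41) · (1 − 1/43) · (1 − 1/89)
       = 572553643 · 147840/156907 = 539468160.

539468160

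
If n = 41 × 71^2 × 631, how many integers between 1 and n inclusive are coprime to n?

φ(130415711) = 130415711 · (1 − 1/41) · (1 − 1/71) · (1 − 1/631)
       = 130415711 · 1764000/1836841 = 125244000.

125244000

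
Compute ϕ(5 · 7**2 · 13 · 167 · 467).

155949696

φ(248394965) = 248394965 · (1 − 1/5) · (1 − 1/7) · (1 − 1/13) · (1 − 1/167) · (1 − 1/467)
       = 248394965 · 22278528/35484995 = 155949696.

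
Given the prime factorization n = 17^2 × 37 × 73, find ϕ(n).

φ(780589) = 780589 · (1 − 1/17) · (1 − 1/37) · (1 − 1/73)
       = 780589 · 41472/45917 = 705024.

705024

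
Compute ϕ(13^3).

φ(13^3) = 13^3 − 13^2 = 2197 − 169 = 2028.

2028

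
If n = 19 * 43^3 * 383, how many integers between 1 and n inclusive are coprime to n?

533976408

φ(19) = 19 − 1 = 18.
φ(43^3) = 43^3 − 43^2 = 79507 − 1849 = 77658.
φ(383) = 383 − 1 = 382.
φ(578572439) = 18 × 77658 × 382 = 533976408.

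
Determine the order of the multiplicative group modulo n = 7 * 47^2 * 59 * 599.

449920848

φ(7) = 7 − 1 = 6.
φ(47^2) = 47^1·(47−1) = 47·46 = 2162.
φ(59) = 59 − 1 = 58.
φ(599) = 599 − 1 = 598.
Since φ is multiplicative, φ(546477883) = 6 · 2162 · 58 · 598 = 449920848.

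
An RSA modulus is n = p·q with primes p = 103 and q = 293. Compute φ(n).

29784

φ(103) = 103 − 1 = 102.
φ(293) = 293 − 1 = 292.
Multiply: 102 · 292 = 29784.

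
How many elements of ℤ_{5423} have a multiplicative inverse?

4480

Prime factorization: 5423 = 11 · 17 · 29.
φ(11) = 11 − 1 = 10.
φ(17) = 17 − 1 = 16.
φ(29) = 29 − 1 = 28.
Multiply: 10 · 16 · 28 = 4480.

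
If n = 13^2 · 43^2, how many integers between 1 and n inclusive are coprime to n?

φ(312481) = 312481 · (1 − 1/13) · (1 − 1/43)
       = 312481 · 504/559 = 281736.

281736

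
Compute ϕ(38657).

First factor: 38657 = 29 · 31 · 43.
φ(38657) = 38657 · (1 − 1/29) · (1 − 1/31) · (1 − 1/43)
       = 38657 · 35280/38657 = 35280.

35280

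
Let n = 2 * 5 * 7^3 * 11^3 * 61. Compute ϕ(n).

φ(2) = 2 − 1 = 1.
φ(5) = 5 − 1 = 4.
φ(7^3) = 7^3 − 7^2 = 343 − 49 = 294.
φ(11^3) = 11^3 − 11^2 = 1331 − 121 = 1210.
φ(61) = 61 − 1 = 60.
Multiply: 1 · 4 · 294 · 1210 · 60 = 85377600.

85377600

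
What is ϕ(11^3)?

1210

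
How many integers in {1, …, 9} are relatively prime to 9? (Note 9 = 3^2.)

φ(9) = 9 · (1 − 1/3)
       = 9 · 2/3 = 6.

6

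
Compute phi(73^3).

383688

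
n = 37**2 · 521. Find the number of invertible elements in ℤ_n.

692640

φ(713249) = 713249 · (1 − 1/37) · (1 − 1/521)
       = 713249 · 18720/19277 = 692640.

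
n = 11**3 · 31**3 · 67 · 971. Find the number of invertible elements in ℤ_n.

2233292886000

φ(2579628518797) = 2579628518797 · (1 − 1/11) · (1 − 1/31) · (1 − 1/67) · (1 − 1/971)
       = 2579628518797 · 19206000/22184437 = 2233292886000.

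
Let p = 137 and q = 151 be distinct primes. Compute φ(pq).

20400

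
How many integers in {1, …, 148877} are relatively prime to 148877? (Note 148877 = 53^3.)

146068

φ(53^3) = 53^3 − 53^2 = 148877 − 2809 = 146068.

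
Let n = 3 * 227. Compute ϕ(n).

452

φ(681) = 681 · (1 − 1/3) · (1 − 1/227)
       = 681 · 452/681 = 452.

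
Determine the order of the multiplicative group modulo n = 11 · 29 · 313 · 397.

34594560

φ(11) = 11 − 1 = 10.
φ(29) = 29 − 1 = 28.
φ(313) = 313 − 1 = 312.
φ(397) = 397 − 1 = 396.
φ(39639259) = 10 × 28 × 312 × 396 = 34594560.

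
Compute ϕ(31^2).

930

φ(961) = 961 · (1 − 1/31)
       = 961 · 30/31 = 930.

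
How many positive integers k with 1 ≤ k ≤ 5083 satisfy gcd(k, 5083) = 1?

4224

5083 = 13 * 17 * 23.
φ(5083) = 5083 · (1 − 1/13) · (1 − 1/17) · (1 − 1/23)
       = 5083 · 4224/5083 = 4224.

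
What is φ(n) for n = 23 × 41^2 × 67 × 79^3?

1159202341440

φ(1277178579419) = 1277178579419 · (1 − 1/23) · (1 − 1/41) · (1 − 1/67) · (1 − 1/79)
       = 1277178579419 · 4530240/4991299 = 1159202341440.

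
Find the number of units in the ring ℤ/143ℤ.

Prime factorization: 143 = 11 · 13.
φ(143) = 143 · (1 − 1/11) · (1 − 1/13)
       = 143 · 120/143 = 120.

120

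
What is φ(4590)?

Prime factorization: 4590 = 2 · 3**3 · 5 · 17.
φ(2) = 2 − 1 = 1.
φ(3^3) = 3^3 − 3^2 = 27 − 9 = 18.
φ(5) = 5 − 1 = 4.
φ(17) = 17 − 1 = 16.
Multiply: 1 · 18 · 4 · 16 = 1152.

1152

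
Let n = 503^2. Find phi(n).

252506

φ(253009) = 253009 · (1 − 1/503)
       = 253009 · 502/503 = 252506.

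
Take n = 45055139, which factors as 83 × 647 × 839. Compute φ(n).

44390536

φ(45055139) = 45055139 · (1 − 1/83) · (1 − 1/647) · (1 − 1/839)
       = 45055139 · 44390536/45055139 = 44390536.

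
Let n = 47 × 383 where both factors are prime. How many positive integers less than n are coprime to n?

17572

For distinct primes, φ(pq) = (p−1)(q−1) = 46 × 382 = 17572.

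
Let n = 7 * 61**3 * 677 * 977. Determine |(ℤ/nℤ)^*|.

883809538560

φ(7) = 7 − 1 = 6.
φ(61^3) = 61^2·(61−1) = 3721·60 = 223260.
φ(677) = 677 − 1 = 676.
φ(977) = 977 − 1 = 976.
Since φ is multiplicative, φ(1050922710943) = 6 · 223260 · 676 · 976 = 883809538560.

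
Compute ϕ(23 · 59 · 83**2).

8684456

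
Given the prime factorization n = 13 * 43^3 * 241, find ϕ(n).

φ(13) = 13 − 1 = 12.
φ(43^3) = 43^3 − 43^2 = 79507 − 1849 = 77658.
φ(241) = 241 − 1 = 240.
φ(249095431) = 12 × 77658 × 240 = 223655040.

223655040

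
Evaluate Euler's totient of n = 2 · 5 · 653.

2608

φ(2) = 2 − 1 = 1.
φ(5) = 5 − 1 = 4.
φ(653) = 653 − 1 = 652.
Since φ is multiplicative, φ(6530) = 1 · 4 · 652 = 2608.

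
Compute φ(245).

Prime factorization: 245 = 5 × 7^2.
φ(5) = 5 − 1 = 4.
φ(7^2) = 7^2 − 7^1 = 49 − 7 = 42.
Multiply: 4 · 42 = 168.

168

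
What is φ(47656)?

47656 = 2**3 · 7 · 23 · 37.
φ(2^3) = 2^3 − 2^2 = 8 − 4 = 4.
φ(7) = 7 − 1 = 6.
φ(23) = 23 − 1 = 22.
φ(37) = 37 − 1 = 36.
Multiply: 4 · 6 · 22 · 36 = 19008.

19008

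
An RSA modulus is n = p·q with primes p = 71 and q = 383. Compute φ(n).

For distinct primes, φ(pq) = (p−1)(q−1) = 70 × 382 = 26740.

26740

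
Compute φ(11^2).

φ(121) = 121 · (1 − 1/11)
       = 121 · 10/11 = 110.

110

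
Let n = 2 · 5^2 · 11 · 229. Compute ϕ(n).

45600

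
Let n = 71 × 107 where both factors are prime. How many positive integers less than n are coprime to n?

7420

φ(7597) = 7597 · (1 − 1/71) · (1 − 1/107)
       = 7597 · 7420/7597 = 7420.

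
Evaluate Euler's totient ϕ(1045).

1045 = 5 · 11 · 19.
φ(5) = 5 − 1 = 4.
φ(11) = 11 − 1 = 10.
φ(19) = 19 − 1 = 18.
Since φ is multiplicative, φ(1045) = 4 · 10 · 18 = 720.

720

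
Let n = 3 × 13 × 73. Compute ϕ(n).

φ(2847) = 2847 · (1 − 1/3) · (1 − 1/13) · (1 − 1/73)
       = 2847 · 1728/2847 = 1728.

1728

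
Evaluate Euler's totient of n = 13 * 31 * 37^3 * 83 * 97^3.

φ(13) = 13 − 1 = 12.
φ(31) = 31 − 1 = 30.
φ(37^3) = 37^2·(37−1) = 1369·36 = 49284.
φ(83) = 83 − 1 = 82.
φ(97^3) = 97^2·(97−1) = 9409·96 = 903264.
Since φ is multiplicative, φ(1546334742312581) = 12 · 30 · 49284 · 82 · 903264 = 1314125987051520.

1314125987051520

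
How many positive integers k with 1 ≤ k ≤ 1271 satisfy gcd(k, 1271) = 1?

Prime factorization: 1271 = 31 × 41.
φ(31) = 31 − 1 = 30.
φ(41) = 41 − 1 = 40.
Since φ is multiplicative, φ(1271) = 30 · 40 = 1200.

1200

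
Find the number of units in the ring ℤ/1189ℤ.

Prime factorization: 1189 = 29 · 41.
φ(29) = 29 − 1 = 28.
φ(41) = 41 − 1 = 40.
Since φ is multiplicative, φ(1189) = 28 · 40 = 1120.

1120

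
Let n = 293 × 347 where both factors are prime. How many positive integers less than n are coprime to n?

101032

φ(101671) = 101671 · (1 − 1/293) · (1 − 1/347)
       = 101671 · 101032/101671 = 101032.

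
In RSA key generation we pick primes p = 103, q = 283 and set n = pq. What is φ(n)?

28764

φ(29149) = 29149 · (1 − 1/103) · (1 − 1/283)
       = 29149 · 28764/29149 = 28764.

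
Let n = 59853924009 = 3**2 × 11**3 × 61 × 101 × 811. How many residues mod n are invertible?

φ(3^2) = 3^2 − 3^1 = 9 − 3 = 6.
φ(11^3) = 11^2·(11−1) = 121·10 = 1210.
φ(61) = 61 − 1 = 60.
φ(101) = 101 − 1 = 100.
φ(811) = 811 − 1 = 810.
φ(59853924009) = 6 × 1210 × 60 × 100 × 810 = 35283600000.

35283600000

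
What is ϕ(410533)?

Prime factorization: 410533 = 17 · 19 · 31 · 41.
φ(410533) = 410533 · (1 − 1/17) · (1 − 1/19) · (1 − 1/31) · (1 − 1/41)
       = 410533 · 345600/410533 = 345600.

345600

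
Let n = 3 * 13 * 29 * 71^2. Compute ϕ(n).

3339840

φ(3) = 3 − 1 = 2.
φ(13) = 13 − 1 = 12.
φ(29) = 29 − 1 = 28.
φ(71^2) = 71^1·(71−1) = 71·70 = 4970.
φ(5701371) = 2 × 12 × 28 × 4970 = 3339840.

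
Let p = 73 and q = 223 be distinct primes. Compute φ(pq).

15984

φ(n) = (p − 1)(q − 1) = (73−1)(223−1) = 72·222 = 15984.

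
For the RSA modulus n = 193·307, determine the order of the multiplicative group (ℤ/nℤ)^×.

58752

For distinct primes, φ(pq) = (p−1)(q−1) = 192 × 306 = 58752.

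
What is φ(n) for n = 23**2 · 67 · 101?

3339600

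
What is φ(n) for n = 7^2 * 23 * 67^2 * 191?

776326320

φ(966288673) = 966288673 · (1 − 1/7) · (1 − 1/23) · (1 − 1/67) · (1 − 1/191)
       = 966288673 · 1655280/2060317 = 776326320.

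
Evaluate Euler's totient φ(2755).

2016

First factor: 2755 = 5 · 19 · 29.
φ(5) = 5 − 1 = 4.
φ(19) = 19 − 1 = 18.
φ(29) = 29 − 1 = 28.
φ(2755) = 4 × 18 × 28 = 2016.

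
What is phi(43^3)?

φ(79507) = 79507 · (1 − 1/43)
       = 79507 · 42/43 = 77658.

77658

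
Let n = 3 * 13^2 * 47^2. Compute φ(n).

φ(3) = 3 − 1 = 2.
φ(13^2) = 13^2 − 13^1 = 169 − 13 = 156.
φ(47^2) = 47^2 − 47^1 = 2209 − 47 = 2162.
Since φ is multiplicative, φ(1119963) = 2 · 156 · 2162 = 674544.

674544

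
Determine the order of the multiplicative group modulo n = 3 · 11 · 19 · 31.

10800

φ(3) = 3 − 1 = 2.
φ(11) = 11 − 1 = 10.
φ(19) = 19 − 1 = 18.
φ(31) = 31 − 1 = 30.
Multiply: 2 · 10 · 18 · 30 = 10800.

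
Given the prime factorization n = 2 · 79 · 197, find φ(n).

φ(2) = 2 − 1 = 1.
φ(79) = 79 − 1 = 78.
φ(197) = 197 − 1 = 196.
φ(31126) = 1 × 78 × 196 = 15288.

15288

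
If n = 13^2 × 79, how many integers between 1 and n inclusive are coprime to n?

φ(13351) = 13351 · (1 − 1/13) · (1 − 1/79)
       = 13351 · 936/1027 = 12168.

12168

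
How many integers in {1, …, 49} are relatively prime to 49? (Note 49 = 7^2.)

φ(49) = 49 · (1 − 1/7)
       = 49 · 6/7 = 42.

42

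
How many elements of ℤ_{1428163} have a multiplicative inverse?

1219680

Factor 1428163: 1428163 = 11**3 * 29 * 37.
φ(11^3) = 11^2·(11−1) = 121·10 = 1210.
φ(29) = 29 − 1 = 28.
φ(37) = 37 − 1 = 36.
φ(1428163) = 1210 × 28 × 36 = 1219680.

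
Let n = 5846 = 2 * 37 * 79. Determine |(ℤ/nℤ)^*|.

φ(2) = 2 − 1 = 1.
φ(37) = 37 − 1 = 36.
φ(79) = 79 − 1 = 78.
Multiply: 1 · 36 · 78 = 2808.

2808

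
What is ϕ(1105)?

768

Prime factorization: 1105 = 5 · 13 · 17.
φ(5) = 5 − 1 = 4.
φ(13) = 13 − 1 = 12.
φ(17) = 17 − 1 = 16.
Multiply: 4 · 12 · 16 = 768.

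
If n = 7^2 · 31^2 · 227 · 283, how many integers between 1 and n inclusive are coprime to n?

φ(3025044449) = 3025044449 · (1 − 1/7) · (1 − 1/31) · (1 − 1/227) · (1 − 1/283)
       = 3025044449 · 11471760/13940297 = 2489371920.

2489371920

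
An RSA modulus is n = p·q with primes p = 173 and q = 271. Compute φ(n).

46440

φ(173) = 173 − 1 = 172.
φ(271) = 271 − 1 = 270.
Multiply: 172 · 270 = 46440.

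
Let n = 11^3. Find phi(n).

φ(11^3) = 11^3 − 11^2 = 1331 − 121 = 1210.

1210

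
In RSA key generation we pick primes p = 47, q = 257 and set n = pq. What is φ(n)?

11776

φ(n) = (p − 1)(q − 1) = (47−1)(257−1) = 46·256 = 11776.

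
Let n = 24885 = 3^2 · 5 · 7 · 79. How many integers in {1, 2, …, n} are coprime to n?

φ(3^2) = 3^2 − 3^1 = 9 − 3 = 6.
φ(5) = 5 − 1 = 4.
φ(7) = 7 − 1 = 6.
φ(79) = 79 − 1 = 78.
Since φ is multiplicative, φ(24885) = 6 · 4 · 6 · 78 = 11232.

11232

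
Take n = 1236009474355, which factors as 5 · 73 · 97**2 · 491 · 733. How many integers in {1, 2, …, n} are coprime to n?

φ(5) = 5 − 1 = 4.
φ(73) = 73 − 1 = 72.
φ(97^2) = 97^1·(97−1) = 97·96 = 9312.
φ(491) = 491 − 1 = 490.
φ(733) = 733 − 1 = 732.
Since φ is multiplicative, φ(1236009474355) = 4 · 72 · 9312 · 490 · 732 = 961928110080.

961928110080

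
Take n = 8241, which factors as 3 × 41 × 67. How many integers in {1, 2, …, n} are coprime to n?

5280

φ(3) = 3 − 1 = 2.
φ(41) = 41 − 1 = 40.
φ(67) = 67 − 1 = 66.
φ(8241) = 2 × 40 × 66 = 5280.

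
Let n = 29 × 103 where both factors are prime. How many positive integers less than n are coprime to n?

φ(2987) = 2987 · (1 − 1/29) · (1 − 1/103)
       = 2987 · 2856/2987 = 2856.

2856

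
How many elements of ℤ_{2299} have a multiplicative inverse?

2299 = 11**2 · 19.
φ(11^2) = 11^2 − 11^1 = 121 − 11 = 110.
φ(19) = 19 − 1 = 18.
φ(2299) = 110 × 18 = 1980.

1980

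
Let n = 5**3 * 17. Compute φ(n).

1600

φ(5^3) = 5^3 − 5^2 = 125 − 25 = 100.
φ(17) = 17 − 1 = 16.
φ(2125) = 100 × 16 = 1600.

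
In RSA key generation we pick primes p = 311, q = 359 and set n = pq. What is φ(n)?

φ(n) = (p − 1)(q − 1) = (311−1)(359−1) = 310·358 = 110980.

110980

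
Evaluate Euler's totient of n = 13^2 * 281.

φ(47489) = 47489 · (1 − 1/13) · (1 − 1/281)
       = 47489 · 3360/3653 = 43680.

43680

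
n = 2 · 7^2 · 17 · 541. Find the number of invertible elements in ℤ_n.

362880

φ(901306) = 901306 · (1 − 1/2) · (1 − 1/7) · (1 − 1/17) · (1 − 1/541)
       = 901306 · 51840/128758 = 362880.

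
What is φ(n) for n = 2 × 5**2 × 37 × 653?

469440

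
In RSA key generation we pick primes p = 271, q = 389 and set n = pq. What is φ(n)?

104760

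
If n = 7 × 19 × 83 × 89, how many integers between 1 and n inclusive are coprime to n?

779328

φ(7) = 7 − 1 = 6.
φ(19) = 19 − 1 = 18.
φ(83) = 83 − 1 = 82.
φ(89) = 89 − 1 = 88.
Since φ is multiplicative, φ(982471) = 6 · 18 · 82 · 88 = 779328.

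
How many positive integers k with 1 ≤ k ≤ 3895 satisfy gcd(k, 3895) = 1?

3895 = 5 * 19 * 41.
φ(5) = 5 − 1 = 4.
φ(19) = 19 − 1 = 18.
φ(41) = 41 − 1 = 40.
Since φ is multiplicative, φ(3895) = 4 · 18 · 40 = 2880.

2880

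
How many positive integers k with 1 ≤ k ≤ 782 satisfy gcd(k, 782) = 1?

352

Prime factorization: 782 = 2 · 17 · 23.
φ(2) = 2 − 1 = 1.
φ(17) = 17 − 1 = 16.
φ(23) = 23 − 1 = 22.
φ(782) = 1 × 16 × 22 = 352.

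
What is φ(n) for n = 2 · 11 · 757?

7560

φ(16654) = 16654 · (1 − 1/2) · (1 − 1/11) · (1 − 1/757)
       = 16654 · 7560/16654 = 7560.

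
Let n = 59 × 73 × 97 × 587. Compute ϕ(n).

234925056

φ(59) = 59 − 1 = 58.
φ(73) = 73 − 1 = 72.
φ(97) = 97 − 1 = 96.
φ(587) = 587 − 1 = 586.
φ(245236273) = 58 × 72 × 96 × 586 = 234925056.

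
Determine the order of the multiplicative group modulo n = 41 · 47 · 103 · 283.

52925760

φ(41) = 41 − 1 = 40.
φ(47) = 47 − 1 = 46.
φ(103) = 103 − 1 = 102.
φ(283) = 283 − 1 = 282.
φ(56170123) = 40 × 46 × 102 × 282 = 52925760.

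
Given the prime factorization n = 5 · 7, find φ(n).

24

φ(35) = 35 · (1 − 1/5) · (1 − 1/7)
       = 35 · 24/35 = 24.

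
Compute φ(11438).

4536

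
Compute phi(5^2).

φ(5^2) = 5^1·(5−1) = 5·4 = 20.

20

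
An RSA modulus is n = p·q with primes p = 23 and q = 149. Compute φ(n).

φ(3427) = 3427 · (1 − 1/23) · (1 − 1/149)
       = 3427 · 3256/3427 = 3256.

3256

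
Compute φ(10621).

Prime factorization: 10621 = 13 × 19 × 43.
φ(13) = 13 − 1 = 12.
φ(19) = 19 − 1 = 18.
φ(43) = 43 − 1 = 42.
Since φ is multiplicative, φ(10621) = 12 · 18 · 42 = 9072.

9072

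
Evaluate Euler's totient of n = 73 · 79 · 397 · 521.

φ(73) = 73 − 1 = 72.
φ(79) = 79 − 1 = 78.
φ(397) = 397 − 1 = 396.
φ(521) = 521 − 1 = 520.
φ(1192828979) = 72 × 78 × 396 × 520 = 1156446720.

1156446720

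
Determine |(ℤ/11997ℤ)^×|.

7560

First factor: 11997 = 3^2 * 31 * 43.
φ(11997) = 11997 · (1 − 1/3) · (1 − 1/31) · (1 − 1/43)
       = 11997 · 2520/3999 = 7560.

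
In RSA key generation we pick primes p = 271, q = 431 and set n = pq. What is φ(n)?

φ(pq) = (p−1)(q−1) = 270 · 430 = 116100.

116100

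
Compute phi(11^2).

φ(121) = 121 · (1 − 1/11)
       = 121 · 10/11 = 110.

110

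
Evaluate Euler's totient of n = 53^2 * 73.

φ(53^2) = 53^1·(53−1) = 53·52 = 2756.
φ(73) = 73 − 1 = 72.
φ(205057) = 2756 × 72 = 198432.

198432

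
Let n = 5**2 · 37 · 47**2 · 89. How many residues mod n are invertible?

φ(181855925) = 181855925 · (1 − 1/5) · (1 − 1/37) · (1 − 1/47) · (1 − 1/89)
       = 181855925 · 582912/773855 = 136984320.

136984320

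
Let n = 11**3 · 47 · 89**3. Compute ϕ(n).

38797691680

φ(44100745733) = 44100745733 · (1 − 1/11) · (1 − 1/47) · (1 − 1/89)
       = 44100745733 · 40480/46013 = 38797691680.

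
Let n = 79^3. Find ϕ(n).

486798

φ(493039) = 493039 · (1 − 1/79)
       = 493039 · 78/79 = 486798.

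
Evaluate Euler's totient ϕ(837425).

604800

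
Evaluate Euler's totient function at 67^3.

296274

φ(300763) = 300763 · (1 − 1/67)
       = 300763 · 66/67 = 296274.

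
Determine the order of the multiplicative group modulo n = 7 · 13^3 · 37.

438048

φ(7) = 7 − 1 = 6.
φ(13^3) = 13^3 − 13^2 = 2197 − 169 = 2028.
φ(37) = 37 − 1 = 36.
φ(569023) = 6 × 2028 × 36 = 438048.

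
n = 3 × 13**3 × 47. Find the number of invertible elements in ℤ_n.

186576

φ(309777) = 309777 · (1 − 1/3) · (1 − 1/13) · (1 − 1/47)
       = 309777 · 1104/1833 = 186576.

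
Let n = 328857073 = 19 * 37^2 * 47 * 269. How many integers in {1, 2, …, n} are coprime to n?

295576128

φ(19) = 19 − 1 = 18.
φ(37^2) = 37^2 − 37^1 = 1369 − 37 = 1332.
φ(47) = 47 − 1 = 46.
φ(269) = 269 − 1 = 268.
Multiply: 18 · 1332 · 46 · 268 = 295576128.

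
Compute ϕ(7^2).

φ(7^2) = 7^2 − 7^1 = 49 − 7 = 42.

42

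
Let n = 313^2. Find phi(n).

97656

φ(97969) = 97969 · (1 − 1/313)
       = 97969 · 312/313 = 97656.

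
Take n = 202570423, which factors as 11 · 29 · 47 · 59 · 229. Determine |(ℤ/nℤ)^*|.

170325120

φ(11) = 11 − 1 = 10.
φ(29) = 29 − 1 = 28.
φ(47) = 47 − 1 = 46.
φ(59) = 59 − 1 = 58.
φ(229) = 229 − 1 = 228.
Multiply: 10 · 28 · 46 · 58 · 228 = 170325120.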